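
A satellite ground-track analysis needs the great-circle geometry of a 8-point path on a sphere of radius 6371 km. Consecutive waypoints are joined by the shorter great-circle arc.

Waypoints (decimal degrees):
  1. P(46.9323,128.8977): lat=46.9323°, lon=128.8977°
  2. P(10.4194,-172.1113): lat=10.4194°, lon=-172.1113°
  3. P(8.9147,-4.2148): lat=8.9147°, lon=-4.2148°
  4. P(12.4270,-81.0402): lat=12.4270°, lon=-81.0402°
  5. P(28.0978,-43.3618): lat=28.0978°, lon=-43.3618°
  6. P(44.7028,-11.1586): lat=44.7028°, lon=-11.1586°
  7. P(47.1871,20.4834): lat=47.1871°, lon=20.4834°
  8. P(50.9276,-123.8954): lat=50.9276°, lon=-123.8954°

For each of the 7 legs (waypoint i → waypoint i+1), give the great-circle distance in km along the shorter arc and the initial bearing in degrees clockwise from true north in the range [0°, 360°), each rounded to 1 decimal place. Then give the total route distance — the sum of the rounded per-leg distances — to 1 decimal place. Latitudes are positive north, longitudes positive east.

Leg 1: dist=6831.6 km, bearing=106.3°
Leg 2: dist=17482.2 km, bearing=32.3°
Leg 3: dist=8376.4 km, bearing=280.6°
Leg 4: dist=4275.2 km, bearing=60.1°
Leg 5: dist=3388.8 km, bearing=48.3°
Leg 6: dist=2445.1 km, bearing=72.2°
Leg 7: dist=8585.8 km, bearing=337.9°
Total: 51385.1 km

Leg 1: φ1=0.8191232, φ2=0.1818528, Δφ=-0.6372703, Δλ=-5.2535981 rad; a=sin²(Δφ/2)+cosφ1·cosφ2·sin²(Δλ/2)=0.2609439922; c=2·atan2(√a, √(1-a))=1.072292467; dist=6371·c=6831.575 ≈ 6831.6 km; running total=6831.6 km
Leg 1 bearing: y=sinΔλ·cosφ2=0.84295328, x=cosφ1·sinφ2-sinφ1·cosφ2·cosΔλ=-0.24665495; θ=atan2(y, x)=106.3099° ≈ 106.3°
Leg 2: φ1=0.1818528, φ2=0.1555909, Δφ=-0.0262620, Δλ=2.9303467 rad; a=sin²(Δφ/2)+cosφ1·cosφ2·sin²(Δλ/2)=0.9610025838; c=2·atan2(√a, √(1-a))=2.744024222; dist=6371·c=17482.178 ≈ 17482.2 km; running total=24313.8 km
Leg 2 bearing: y=sinΔλ·cosφ2=0.20714541, x=cosφ1·sinφ2-sinφ1·cosφ2·cosΔλ=0.32710434; θ=atan2(y, x)=32.3449° ≈ 32.3°
Leg 3: φ1=0.1555909, φ2=0.2168921, Δφ=0.0613012, Δλ=-1.3408562 rad; a=sin²(Δφ/2)+cosφ1·cosφ2·sin²(Δλ/2)=0.3733809365; c=2·atan2(√a, √(1-a))=1.314770297; dist=6371·c=8376.402 ≈ 8376.4 km; running total=32690.2 km
Leg 3 bearing: y=sinΔλ·cosφ2=-0.95086767, x=cosφ1·sinφ2-sinφ1·cosφ2·cosΔλ=0.17810427; θ=atan2(y, x)=-79.3910° <0 so +360° → 280.6090° ≈ 280.6°
Leg 4: φ1=0.2168921, φ2=0.4903991, Δφ=0.2735071, Δλ=0.6576121 rad; a=sin²(Δφ/2)+cosφ1·cosφ2·sin²(Δλ/2)=0.1084140358; c=2·atan2(√a, √(1-a))=0.671045610; dist=6371·c=4275.232 ≈ 4275.2 km; running total=36965.4 km
Leg 4 bearing: y=sinΔλ·cosφ2=0.53919232, x=cosφ1·sinφ2-sinφ1·cosφ2·cosΔλ=0.30969884; θ=atan2(y, x)=60.1280° ≈ 60.1°
Leg 5: φ1=0.4903991, φ2=0.7802110, Δφ=0.2898119, Δλ=0.5620519 rad; a=sin²(Δφ/2)+cosφ1·cosφ2·sin²(Δλ/2)=0.0690787872; c=2·atan2(√a, √(1-a))=0.531905077; dist=6371·c=3388.767 ≈ 3388.8 km; running total=40354.2 km
Leg 5 bearing: y=sinΔλ·cosφ2=0.37878345, x=cosφ1·sinφ2-sinφ1·cosφ2·cosΔλ=0.33726952; θ=atan2(y, x)=48.3181° ≈ 48.3°
Leg 6: φ1=0.7802110, φ2=0.8235703, Δφ=0.0433592, Δλ=0.5522571 rad; a=sin²(Δφ/2)+cosφ1·cosφ2·sin²(Δλ/2)=0.0363737085; c=2·atan2(√a, √(1-a))=0.383788925; dist=6371·c=2445.119 ≈ 2445.1 km; running total=42799.3 km
Leg 6 bearing: y=sinΔλ·cosφ2=0.35652844, x=cosφ1·sinφ2-sinφ1·cosφ2·cosΔλ=0.11441207; θ=atan2(y, x)=72.2083° ≈ 72.2°
Leg 7: φ1=0.8235703, φ2=0.8888543, Δφ=0.0652840, Δλ=-2.5198854 rad; a=sin²(Δφ/2)+cosφ1·cosφ2·sin²(Δλ/2)=0.3893464172; c=2·atan2(√a, √(1-a))=1.347641658; dist=6371·c=8585.825 ≈ 8585.8 km; running total=51385.1 km
Leg 7 bearing: y=sinΔλ·cosφ2=-0.36710282, x=cosφ1·sinφ2-sinφ1·cosφ2·cosΔλ=0.90347034; θ=atan2(y, x)=-22.1131° <0 so +360° → 337.8869° ≈ 337.9°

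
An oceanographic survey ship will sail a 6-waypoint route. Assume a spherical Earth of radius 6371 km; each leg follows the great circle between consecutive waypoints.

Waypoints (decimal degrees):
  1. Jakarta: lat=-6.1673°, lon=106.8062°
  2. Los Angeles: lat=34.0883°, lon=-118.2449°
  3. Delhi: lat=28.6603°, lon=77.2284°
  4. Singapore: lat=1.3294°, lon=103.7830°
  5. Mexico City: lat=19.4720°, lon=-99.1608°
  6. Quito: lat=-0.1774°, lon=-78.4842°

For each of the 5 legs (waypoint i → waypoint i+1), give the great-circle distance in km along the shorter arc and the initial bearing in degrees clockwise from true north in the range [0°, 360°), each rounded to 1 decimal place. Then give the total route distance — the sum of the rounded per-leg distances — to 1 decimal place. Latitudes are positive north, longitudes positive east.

Leg 1: φ1=-0.1076397, φ2=0.5949531, Δφ=0.7025928, Δλ=-3.9278827 rad; a=sin²(Δφ/2)+cosφ1·cosφ2·sin²(Δλ/2)=0.8209558305; c=2·atan2(√a, √(1-a))=2.267785105; dist=6371·c=14448.059 ≈ 14448.1 km; running total=14448.1 km
Leg 1 bearing: y=sinΔλ·cosφ2=0.58613007, x=cosφ1·sinφ2-sinφ1·cosφ2·cosΔλ=0.49436926; θ=atan2(y, x)=49.8542° ≈ 49.9°
Leg 2: φ1=0.5949531, φ2=0.5002166, Δφ=-0.0947365, Δλ=3.4116527 rad; a=sin²(Δφ/2)+cosφ1·cosφ2·sin²(Δλ/2)=0.7157780513; c=2·atan2(√a, √(1-a))=2.017013398; dist=6371·c=12850.392 ≈ 12850.4 km; running total=27298.5 km
Leg 2 bearing: y=sinΔλ·cosφ2=-0.23410192, x=cosφ1·sinφ2-sinφ1·cosφ2·cosΔλ=0.87118059; θ=atan2(y, x)=-15.0411° <0 so +360° → 344.9589° ≈ 345.0°
Leg 3: φ1=0.5002166, φ2=0.0232024, Δφ=-0.4770142, Δλ=0.4634652 rad; a=sin²(Δφ/2)+cosφ1·cosφ2·sin²(Δλ/2)=0.1020858287; c=2·atan2(√a, √(1-a))=0.650421994; dist=6371·c=4143.839 ≈ 4143.8 km; running total=31442.3 km
Leg 3 bearing: y=sinΔλ·cosφ2=0.44693011, x=cosφ1·sinφ2-sinφ1·cosφ2·cosΔλ=-0.40854709; θ=atan2(y, x)=132.4310° ≈ 132.4°
Leg 4: φ1=0.0232024, φ2=0.3398505, Δφ=0.3166481, Δλ=-3.5420375 rad; a=sin²(Δφ/2)+cosφ1·cosφ2·sin²(Δλ/2)=0.9301248066; c=2·atan2(√a, √(1-a))=2.606555357; dist=6371·c=16606.364 ≈ 16606.4 km; running total=48048.7 km
Leg 4 bearing: y=sinΔλ·cosφ2=0.36753163, x=cosφ1·sinφ2-sinφ1·cosφ2·cosΔλ=0.35339935; θ=atan2(y, x)=46.1230° ≈ 46.1°
Leg 5: φ1=0.3398505, φ2=-0.0030962, Δφ=-0.3429467, Δλ=0.3608747 rad; a=sin²(Δφ/2)+cosφ1·cosφ2·sin²(Δλ/2)=0.0594797288; c=2·atan2(√a, √(1-a))=0.492738924; dist=6371·c=3139.240 ≈ 3139.2 km; running total=51187.9 km
Leg 5 bearing: y=sinΔλ·cosφ2=0.35309108, x=cosφ1·sinφ2-sinφ1·cosφ2·cosΔλ=-0.31479239; θ=atan2(y, x)=131.7181° ≈ 131.7°

Leg 1: dist=14448.1 km, bearing=49.9°
Leg 2: dist=12850.4 km, bearing=345.0°
Leg 3: dist=4143.8 km, bearing=132.4°
Leg 4: dist=16606.4 km, bearing=46.1°
Leg 5: dist=3139.2 km, bearing=131.7°
Total: 51187.9 km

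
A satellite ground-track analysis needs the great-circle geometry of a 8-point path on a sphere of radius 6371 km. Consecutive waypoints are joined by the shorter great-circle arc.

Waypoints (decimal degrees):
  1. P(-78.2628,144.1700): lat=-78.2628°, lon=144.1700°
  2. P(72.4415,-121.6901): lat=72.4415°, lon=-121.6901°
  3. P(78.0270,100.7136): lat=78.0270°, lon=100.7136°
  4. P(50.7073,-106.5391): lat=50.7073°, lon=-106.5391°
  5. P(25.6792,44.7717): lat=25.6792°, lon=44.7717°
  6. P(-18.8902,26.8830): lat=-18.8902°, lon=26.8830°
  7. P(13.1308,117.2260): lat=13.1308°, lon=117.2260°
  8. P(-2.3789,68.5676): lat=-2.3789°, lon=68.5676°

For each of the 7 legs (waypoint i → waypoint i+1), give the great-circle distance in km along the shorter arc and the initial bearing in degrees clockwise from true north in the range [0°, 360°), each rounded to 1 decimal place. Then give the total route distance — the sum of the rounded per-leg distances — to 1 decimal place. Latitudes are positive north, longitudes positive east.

Leg 1: dist=17758.1 km, bearing=60.2°
Leg 2: dist=3065.5 km, bearing=342.4°
Leg 3: dist=5580.5 km, bearing=22.2°
Leg 4: dist=11065.6 km, bearing=26.0°
Leg 5: dist=5319.8 km, bearing=203.1°
Leg 6: dist=10511.8 km, bearing=77.7°
Leg 7: dist=5638.3 km, bearing=255.8°
Total: 58939.6 km

Leg 1: φ1=-1.3659435, φ2=1.2643427, Δφ=2.6302862, Δλ=-4.6401341 rad; a=sin²(Δφ/2)+cosφ1·cosφ2·sin²(Δλ/2)=0.9689524271; c=2·atan2(√a, √(1-a))=2.787336704; dist=6371·c=17758.122 ≈ 17758.1 km; running total=17758.1 km
Leg 1 bearing: y=sinΔλ·cosφ2=0.30089225, x=cosφ1·sinφ2-sinφ1·cosφ2·cosΔλ=0.17262196; θ=atan2(y, x)=60.1571° ≈ 60.2°
Leg 2: φ1=1.2643427, φ2=1.3618281, Δφ=0.0974854, Δλ=3.8816768 rad; a=sin²(Δφ/2)+cosφ1·cosφ2·sin²(Δλ/2)=0.0567720125; c=2·atan2(√a, √(1-a))=0.481165806; dist=6371·c=3065.507 ≈ 3065.5 km; running total=20823.6 km
Leg 2 bearing: y=sinΔλ·cosφ2=-0.13989441, x=cosφ1·sinφ2-sinφ1·cosφ2·cosΔλ=0.44116364; θ=atan2(y, x)=-17.5940° <0 so +360° → 342.4060° ≈ 342.4°
Leg 3: φ1=1.3618281, φ2=0.8850093, Δφ=-0.4768187, Δλ=-3.6172420 rad; a=sin²(Δφ/2)+cosφ1·cosφ2·sin²(Δλ/2)=0.1798535298; c=2·atan2(√a, √(1-a))=0.875916754; dist=6371·c=5580.466 ≈ 5580.5 km; running total=26404.1 km
Leg 3 bearing: y=sinΔλ·cosφ2=0.28998996, x=cosφ1·sinφ2-sinφ1·cosφ2·cosΔλ=0.71128811; θ=atan2(y, x)=22.1806° ≈ 22.2°
Leg 4: φ1=0.8850093, φ2=0.4481866, Δφ=-0.4368228, Δλ=2.6408717 rad; a=sin²(Δφ/2)+cosφ1·cosφ2·sin²(Δλ/2)=0.5826528477; c=2·atan2(√a, √(1-a))=1.736864290; dist=6371·c=11065.562 ≈ 11065.6 km; running total=37469.7 km
Leg 4 bearing: y=sinΔλ·cosφ2=0.43264492, x=cosφ1·sinφ2-sinφ1·cosφ2·cosΔλ=0.88628009; θ=atan2(y, x)=26.0197° ≈ 26.0°
Leg 5: φ1=0.4481866, φ2=-0.3296962, Δφ=-0.7778828, Δλ=-0.3122167 rad; a=sin²(Δφ/2)+cosφ1·cosφ2·sin²(Δλ/2)=0.1644112866; c=2·atan2(√a, √(1-a))=0.835000345; dist=6371·c=5319.787 ≈ 5319.8 km; running total=42789.5 km
Leg 5 bearing: y=sinΔλ·cosφ2=-0.29062505, x=cosφ1·sinφ2-sinφ1·cosφ2·cosΔλ=-0.68195157; θ=atan2(y, x)=-156.9179° <0 so +360° → 203.0821° ≈ 203.1°
Leg 6: φ1=-0.3296962, φ2=0.2291757, Δφ=0.5588719, Δλ=1.5767828 rad; a=sin²(Δφ/2)+cosφ1·cosφ2·sin²(Δλ/2)=0.5395325269; c=2·atan2(√a, √(1-a))=1.649943990; dist=6371·c=10511.793 ≈ 10511.8 km; running total=53301.3 km
Leg 6 bearing: y=sinΔλ·cosφ2=0.97383654, x=cosφ1·sinφ2-sinφ1·cosφ2·cosΔλ=0.21305191; θ=atan2(y, x)=77.6595° ≈ 77.7°
Leg 7: φ1=0.2291757, φ2=-0.0415196, Δφ=-0.2706953, Δλ=-0.8492493 rad; a=sin²(Δφ/2)+cosφ1·cosφ2·sin²(Δλ/2)=0.1833538040; c=2·atan2(√a, √(1-a))=0.884996265; dist=6371·c=5638.311 ≈ 5638.3 km; running total=58939.6 km
Leg 7 bearing: y=sinΔλ·cosφ2=-0.75013770, x=cosφ1·sinφ2-sinφ1·cosφ2·cosΔλ=-0.19035278; θ=atan2(y, x)=-104.2387° <0 so +360° → 255.7613° ≈ 255.8°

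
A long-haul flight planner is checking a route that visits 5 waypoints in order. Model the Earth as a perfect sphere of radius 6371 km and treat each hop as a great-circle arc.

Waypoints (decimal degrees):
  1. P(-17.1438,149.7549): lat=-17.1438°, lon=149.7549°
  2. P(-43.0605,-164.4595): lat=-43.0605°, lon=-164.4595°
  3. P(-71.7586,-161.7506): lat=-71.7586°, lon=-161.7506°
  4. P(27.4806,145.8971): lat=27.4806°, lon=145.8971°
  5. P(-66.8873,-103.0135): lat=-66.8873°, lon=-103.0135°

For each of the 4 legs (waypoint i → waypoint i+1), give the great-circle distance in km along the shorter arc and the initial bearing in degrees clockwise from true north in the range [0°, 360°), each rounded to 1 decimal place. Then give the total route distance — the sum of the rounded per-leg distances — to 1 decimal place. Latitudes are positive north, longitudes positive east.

Leg 1: dist=5172.6 km, bearing=133.8°
Leg 2: dist=3194.5 km, bearing=178.2°
Leg 3: dist=11740.3 km, bearing=313.2°
Leg 4: dist=13715.6 km, bearing=154.0°
Total: 33823.0 km

Leg 1: φ1=-0.2992158, φ2=-0.7515475, Δφ=-0.4523317, Δλ=-5.4840758 rad; a=sin²(Δφ/2)+cosφ1·cosφ2·sin²(Δλ/2)=0.1559369609; c=2·atan2(√a, √(1-a))=0.811893061; dist=6371·c=5172.571 ≈ 5172.6 km; running total=5172.6 km
Leg 1 bearing: y=sinΔλ·cosφ2=0.52367062, x=cosφ1·sinφ2-sinφ1·cosφ2·cosΔλ=-0.50224653; θ=atan2(y, x)=133.8037° ≈ 133.8°
Leg 2: φ1=-0.7515475, φ2=-1.2524238, Δφ=-0.5008763, Δλ=0.0472792 rad; a=sin²(Δφ/2)+cosφ1·cosφ2·sin²(Δλ/2)=0.0615467390; c=2·atan2(√a, √(1-a))=0.501408289; dist=6371·c=3194.472 ≈ 3194.5 km; running total=8367.1 km
Leg 2 bearing: y=sinΔλ·cosφ2=0.01479389, x=cosφ1·sinφ2-sinφ1·cosφ2·cosΔλ=-0.48043323; θ=atan2(y, x)=178.2363° ≈ 178.2°
Leg 3: φ1=-1.2524238, φ2=0.4796270, Δφ=1.7320508, Δλ=5.3694653 rad; a=sin²(Δφ/2)+cosφ1·cosφ2·sin²(Δλ/2)=0.6343184690; c=2·atan2(√a, √(1-a))=1.842774000; dist=6371·c=11740.313 ≈ 11740.3 km; running total=20107.4 km
Leg 3 bearing: y=sinΔλ·cosφ2=-0.70244244, x=cosφ1·sinφ2-sinφ1·cosφ2·cosΔλ=0.65909697; θ=atan2(y, x)=-46.8234° <0 so +360° → 313.1766° ≈ 313.2°
Leg 4: φ1=0.4796270, φ2=-1.1674036, Δφ=-1.6470306, Δλ=-4.3443095 rad; a=sin²(Δφ/2)+cosφ1·cosφ2·sin²(Δλ/2)=0.7748592329; c=2·atan2(√a, √(1-a))=2.152823502; dist=6371·c=13715.639 ≈ 13715.6 km; running total=33823.0 km
Leg 4 bearing: y=sinΔλ·cosφ2=0.36624864, x=cosφ1·sinφ2-sinφ1·cosφ2·cosΔλ=-0.75078062; θ=atan2(y, x)=153.9958° ≈ 154.0°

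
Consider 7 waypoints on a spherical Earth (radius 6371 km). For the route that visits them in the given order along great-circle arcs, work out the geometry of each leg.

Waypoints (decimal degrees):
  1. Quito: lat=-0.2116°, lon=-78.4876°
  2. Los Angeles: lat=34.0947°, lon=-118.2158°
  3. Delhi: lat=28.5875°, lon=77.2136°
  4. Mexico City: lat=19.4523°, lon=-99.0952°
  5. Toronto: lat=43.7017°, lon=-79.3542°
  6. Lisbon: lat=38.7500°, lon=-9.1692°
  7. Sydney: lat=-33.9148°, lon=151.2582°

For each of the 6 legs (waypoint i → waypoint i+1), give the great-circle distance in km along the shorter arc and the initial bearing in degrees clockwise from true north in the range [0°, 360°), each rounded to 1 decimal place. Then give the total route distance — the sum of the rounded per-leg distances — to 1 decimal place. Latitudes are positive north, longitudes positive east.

Leg 1: φ1=-0.0036931, φ2=0.5950648, Δφ=0.5987579, Δλ=-0.6933879 rad; a=sin²(Δφ/2)+cosφ1·cosφ2·sin²(Δλ/2)=0.1825929185; c=2·atan2(√a, √(1-a))=0.883028345; dist=6371·c=5625.774 ≈ 5625.8 km; running total=5625.8 km
Leg 1 bearing: y=sinΔλ·cosφ2=-0.52928495, x=cosφ1·sinφ2-sinφ1·cosφ2·cosΔλ=0.56291067; θ=atan2(y, x)=-43.2366° <0 so +360° → 316.7634° ≈ 316.8°
Leg 2: φ1=0.5950648, φ2=0.4989460, Δφ=-0.0961188, Δλ=3.4108865 rad; a=sin²(Δφ/2)+cosφ1·cosφ2·sin²(Δλ/2)=0.7163591094; c=2·atan2(√a, √(1-a))=2.018302050; dist=6371·c=12858.602 ≈ 12858.6 km; running total=18484.4 km
Leg 2 bearing: y=sinΔλ·cosφ2=-0.23361584, x=cosφ1·sinφ2-sinφ1·cosφ2·cosΔλ=0.87073451; θ=atan2(y, x)=-15.0186° <0 so +360° → 344.9814° ≈ 345.0°
Leg 3: φ1=0.4989460, φ2=0.3395067, Δφ=-0.1594393, Δλ=-3.0771691 rad; a=sin²(Δφ/2)+cosφ1·cosφ2·sin²(Δλ/2)=0.8334483134; c=2·atan2(√a, √(1-a))=2.300832550; dist=6371·c=14658.604 ≈ 14658.6 km; running total=33143.0 km
Leg 3 bearing: y=sinΔλ·cosφ2=-0.06070422, x=cosφ1·sinφ2-sinφ1·cosφ2·cosΔλ=0.74267347; θ=atan2(y, x)=-4.6728° <0 so +360° → 355.3272° ≈ 355.3°
Leg 4: φ1=0.3395067, φ2=0.7627386, Δφ=0.4232319, Δλ=0.3445454 rad; a=sin²(Δφ/2)+cosφ1·cosφ2·sin²(Δλ/2)=0.0641483121; c=2·atan2(√a, √(1-a))=0.512128644; dist=6371·c=3262.772 ≈ 3262.8 km; running total=36405.8 km
Leg 4 bearing: y=sinΔλ·cosφ2=0.24418887, x=cosφ1·sinφ2-sinφ1·cosφ2·cosΔλ=0.42485882; θ=atan2(y, x)=29.8883° ≈ 29.9°
Leg 5: φ1=0.7627386, φ2=0.6763151, Δφ=-0.0864235, Δλ=1.2249593 rad; a=sin²(Δφ/2)+cosφ1·cosφ2·sin²(Δλ/2)=0.1882113527; c=2·atan2(√a, √(1-a))=0.897485989; dist=6371·c=5717.883 ≈ 5717.9 km; running total=42123.7 km
Leg 5 bearing: y=sinΔλ·cosφ2=0.73370913, x=cosφ1·sinφ2-sinφ1·cosφ2·cosΔλ=0.26985603; θ=atan2(y, x)=69.8066° ≈ 69.8°
Leg 6: φ1=0.6763151, φ2=-0.5919249, Δφ=-1.2682400, Δλ=2.7999863 rad; a=sin²(Δφ/2)+cosφ1·cosφ2·sin²(Δλ/2)=0.9795222621; c=2·atan2(√a, √(1-a))=2.854405856; dist=6371·c=18185.420 ≈ 18185.4 km; running total=60309.1 km
Leg 6 bearing: y=sinΔλ·cosφ2=0.27800669, x=cosφ1·sinφ2-sinφ1·cosφ2·cosΔλ=0.05427597; θ=atan2(y, x)=78.9530° ≈ 79.0°

Leg 1: dist=5625.8 km, bearing=316.8°
Leg 2: dist=12858.6 km, bearing=345.0°
Leg 3: dist=14658.6 km, bearing=355.3°
Leg 4: dist=3262.8 km, bearing=29.9°
Leg 5: dist=5717.9 km, bearing=69.8°
Leg 6: dist=18185.4 km, bearing=79.0°
Total: 60309.1 km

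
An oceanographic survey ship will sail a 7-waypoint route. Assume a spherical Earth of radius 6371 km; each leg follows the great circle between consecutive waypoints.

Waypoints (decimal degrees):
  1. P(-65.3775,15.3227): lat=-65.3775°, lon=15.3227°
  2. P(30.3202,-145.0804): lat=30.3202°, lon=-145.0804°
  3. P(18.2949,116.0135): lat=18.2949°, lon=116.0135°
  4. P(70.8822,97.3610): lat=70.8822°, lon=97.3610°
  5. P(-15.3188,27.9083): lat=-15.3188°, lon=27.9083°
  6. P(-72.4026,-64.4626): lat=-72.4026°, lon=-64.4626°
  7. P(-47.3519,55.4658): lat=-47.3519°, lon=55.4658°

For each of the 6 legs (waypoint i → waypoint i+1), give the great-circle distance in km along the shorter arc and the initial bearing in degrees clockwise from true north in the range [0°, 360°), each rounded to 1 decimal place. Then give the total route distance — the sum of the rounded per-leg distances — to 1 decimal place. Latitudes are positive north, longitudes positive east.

Leg 1: dist=15891.5 km, bearing=208.7°
Leg 2: dist=9806.3 km, bearing=290.2°
Leg 3: dist=5977.4 km, bearing=352.5°
Leg 4: dist=10894.4 km, bearing=245.8°
Leg 5: dist=8465.0 km, bearing=198.1°
Leg 6: dist=5916.4 km, bearing=132.8°
Total: 56951.0 km

Leg 1: φ1=-1.1410526, φ2=0.5291873, Δφ=1.6702400, Δλ=-2.7995622 rad; a=sin²(Δφ/2)+cosφ1·cosφ2·sin²(Δλ/2)=0.8988727789; c=2·atan2(√a, √(1-a))=2.494343498; dist=6371·c=15891.462 ≈ 15891.5 km; running total=15891.5 km
Leg 1 bearing: y=sinΔλ·cosφ2=-0.28952371, x=cosφ1·sinφ2-sinφ1·cosφ2·cosΔλ=-0.52894050; θ=atan2(y, x)=-151.3052° <0 so +360° → 208.6948° ≈ 208.7°
Leg 2: φ1=0.5291873, φ2=0.3193062, Δφ=-0.2098811, Δλ=4.5569482 rad; a=sin²(Δφ/2)+cosφ1·cosφ2·sin²(Δλ/2)=0.4842068673; c=2·atan2(√a, √(1-a))=1.539204807; dist=6371·c=9806.274 ≈ 9806.3 km; running total=25697.8 km
Leg 2 bearing: y=sinΔλ·cosφ2=-0.93800623, x=cosφ1·sinφ2-sinφ1·cosφ2·cosΔλ=0.34517621; θ=atan2(y, x)=-69.7969° <0 so +360° → 290.2031° ≈ 290.2°
Leg 3: φ1=0.3193062, φ2=1.2371278, Δφ=0.9178215, Δλ=-0.3255475 rad; a=sin²(Δφ/2)+cosφ1·cosφ2·sin²(Δλ/2)=0.2043904319; c=2·atan2(√a, √(1-a))=0.938226704; dist=6371·c=5977.442 ≈ 5977.4 km; running total=31675.2 km
Leg 3 bearing: y=sinΔλ·cosφ2=-0.10474721, x=cosφ1·sinφ2-sinφ1·cosφ2·cosΔλ=0.79967991; θ=atan2(y, x)=-7.4625° <0 so +360° → 352.5375° ≈ 352.5°
Leg 4: φ1=1.2371278, φ2=-0.2673635, Δφ=-1.5044913, Δλ=-1.2121783 rad; a=sin²(Δφ/2)+cosφ1·cosφ2·sin²(Δλ/2)=0.5693763437; c=2·atan2(√a, √(1-a))=1.709998134; dist=6371·c=10894.398 ≈ 10894.4 km; running total=42569.6 km
Leg 4 bearing: y=sinΔλ·cosφ2=-0.90311381, x=cosφ1·sinφ2-sinφ1·cosφ2·cosΔλ=-0.40636576; θ=atan2(y, x)=-114.2259° <0 so +360° → 245.7741° ≈ 245.8°
Leg 5: φ1=-0.2673635, φ2=-1.2636638, Δφ=-0.9963003, Δλ=-1.6121763 rad; a=sin²(Δφ/2)+cosφ1·cosφ2·sin²(Δλ/2)=0.3801178693; c=2·atan2(√a, √(1-a))=1.328673304; dist=6371·c=8464.978 ≈ 8465.0 km; running total=51034.6 km
Leg 5 bearing: y=sinΔλ·cosφ2=-0.30206784, x=cosφ1·sinφ2-sinφ1·cosφ2·cosΔλ=-0.92264193; θ=atan2(y, x)=-161.8718° <0 so +360° → 198.1282° ≈ 198.1°
Leg 6: φ1=-1.2636638, φ2=-0.8264466, Δφ=0.4372172, Δλ=2.0931454 rad; a=sin²(Δφ/2)+cosφ1·cosφ2·sin²(Δλ/2)=0.2005406841; c=2·atan2(√a, √(1-a))=0.928646244; dist=6371·c=5916.405 ≈ 5916.4 km; running total=56951.0 km
Leg 6 bearing: y=sinΔλ·cosφ2=0.58714960, x=cosφ1·sinφ2-sinφ1·cosφ2·cosΔλ=-0.54456571; θ=atan2(y, x)=132.8451° ≈ 132.8°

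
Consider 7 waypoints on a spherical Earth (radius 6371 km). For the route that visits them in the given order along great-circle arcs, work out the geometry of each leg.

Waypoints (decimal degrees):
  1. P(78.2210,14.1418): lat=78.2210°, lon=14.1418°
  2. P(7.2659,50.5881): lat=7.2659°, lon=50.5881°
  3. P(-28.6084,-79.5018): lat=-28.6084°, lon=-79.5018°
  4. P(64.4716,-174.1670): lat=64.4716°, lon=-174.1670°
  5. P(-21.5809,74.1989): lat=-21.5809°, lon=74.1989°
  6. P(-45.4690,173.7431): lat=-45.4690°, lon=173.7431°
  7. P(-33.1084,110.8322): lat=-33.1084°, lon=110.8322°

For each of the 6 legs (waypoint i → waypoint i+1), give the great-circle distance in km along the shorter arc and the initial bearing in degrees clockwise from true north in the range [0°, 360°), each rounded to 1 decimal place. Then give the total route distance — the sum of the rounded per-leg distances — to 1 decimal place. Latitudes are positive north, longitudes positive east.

Leg 1: φ1=1.3652140, φ2=0.1268139, Δφ=-1.2384001, Δλ=0.6361079 rad; a=sin²(Δφ/2)+cosφ1·cosφ2·sin²(Δλ/2)=0.3566483825; c=2·atan2(√a, √(1-a))=1.280012499; dist=6371·c=8154.960 ≈ 8155.0 km; running total=8155.0 km
Leg 1 bearing: y=sinΔλ·cosφ2=0.58929868, x=cosφ1·sinφ2-sinφ1·cosφ2·cosΔλ=-0.75533325; θ=atan2(y, x)=142.0392° ≈ 142.0°
Leg 2: φ1=0.1268139, φ2=-0.4993108, Δφ=-0.6261247, Δλ=-2.2704971 rad; a=sin²(Δφ/2)+cosφ1·cosφ2·sin²(Δλ/2)=0.8106922540; c=2·atan2(√a, √(1-a))=2.241304862; dist=6371·c=14279.353 ≈ 14279.4 km; running total=22434.4 km
Leg 2 bearing: y=sinΔλ·cosφ2=-0.67163395, x=cosφ1·sinφ2-sinφ1·cosφ2·cosΔλ=-0.40347135; θ=atan2(y, x)=-120.9945° <0 so +360° → 239.0055° ≈ 239.0°
Leg 3: φ1=-0.4993108, φ2=1.1252417, Δφ=1.6245525, Δλ=-1.6522194 rad; a=sin²(Δφ/2)+cosφ1·cosφ2·sin²(Δλ/2)=0.7314230394; c=2·atan2(√a, √(1-a))=2.051999533; dist=6371·c=13073.289 ≈ 13073.3 km; running total=35507.7 km
Leg 3 bearing: y=sinΔλ·cosφ2=-0.42953065, x=cosφ1·sinφ2-sinφ1·cosφ2·cosΔλ=0.77542048; θ=atan2(y, x)=-28.9835° <0 so +360° → 331.0165° ≈ 331.0°
Leg 4: φ1=1.1252417, φ2=-0.3766578, Δφ=-1.5018995, Δλ=4.3348027 rad; a=sin²(Δφ/2)+cosφ1·cosφ2·sin²(Δλ/2)=0.7398261840; c=2·atan2(√a, √(1-a))=2.071054816; dist=6371·c=13194.690 ≈ 13194.7 km; running total=48702.4 km
Leg 4 bearing: y=sinΔλ·cosφ2=-0.86439448, x=cosφ1·sinφ2-sinφ1·cosφ2·cosΔλ=0.15085023; θ=atan2(y, x)=-80.1007° <0 so +360° → 279.8993° ≈ 279.9°
Leg 5: φ1=-0.3766578, φ2=-0.7935838, Δφ=-0.4169260, Δλ=1.7373740 rad; a=sin²(Δφ/2)+cosφ1·cosφ2·sin²(Δλ/2)=0.4229624292; c=2·atan2(√a, √(1-a))=1.416104977; dist=6371·c=9022.005 ≈ 9022.0 km; running total=57724.4 km
Leg 5 bearing: y=sinΔλ·cosφ2=0.69158773, x=cosφ1·sinφ2-sinφ1·cosφ2·cosΔλ=-0.70566795; θ=atan2(y, x)=135.5774° ≈ 135.6°
Leg 6: φ1=-0.7935838, φ2=-0.5778506, Δφ=0.2157332, Δλ=-1.0980023 rad; a=sin²(Δφ/2)+cosφ1·cosφ2·sin²(Δλ/2)=0.1715550197; c=2·atan2(√a, √(1-a))=0.854109811; dist=6371·c=5441.534 ≈ 5441.5 km; running total=63165.9 km
Leg 6 bearing: y=sinΔλ·cosφ2=-0.74574923, x=cosφ1·sinφ2-sinφ1·cosφ2·cosΔλ=-0.11114707; θ=atan2(y, x)=-98.4770° <0 so +360° → 261.5230° ≈ 261.5°

Leg 1: dist=8155.0 km, bearing=142.0°
Leg 2: dist=14279.4 km, bearing=239.0°
Leg 3: dist=13073.3 km, bearing=331.0°
Leg 4: dist=13194.7 km, bearing=279.9°
Leg 5: dist=9022.0 km, bearing=135.6°
Leg 6: dist=5441.5 km, bearing=261.5°
Total: 63165.9 km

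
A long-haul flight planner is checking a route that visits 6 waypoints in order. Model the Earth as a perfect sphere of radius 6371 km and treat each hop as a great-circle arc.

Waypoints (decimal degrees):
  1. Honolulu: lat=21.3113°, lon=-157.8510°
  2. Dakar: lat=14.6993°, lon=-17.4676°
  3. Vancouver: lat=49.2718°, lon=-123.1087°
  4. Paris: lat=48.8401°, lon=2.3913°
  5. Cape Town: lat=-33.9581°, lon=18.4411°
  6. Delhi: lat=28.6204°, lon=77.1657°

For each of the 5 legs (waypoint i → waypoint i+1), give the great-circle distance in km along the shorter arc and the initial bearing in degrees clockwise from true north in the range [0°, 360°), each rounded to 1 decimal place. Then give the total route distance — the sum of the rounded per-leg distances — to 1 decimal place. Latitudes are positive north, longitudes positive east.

Leg 1: dist=14122.8 km, bearing=50.6°
Leg 2: dist=9866.5 km, bearing=321.1°
Leg 3: dist=7924.5 km, bearing=34.5°
Leg 4: dist=9343.2 km, bearing=166.7°
Leg 5: dist=9302.6 km, bearing=49.0°
Total: 50559.6 km

Leg 1: φ1=0.3719524, φ2=0.2565512, Δφ=-0.1154012, Δλ=2.4501525 rad; a=sin²(Δφ/2)+cosφ1·cosφ2·sin²(Δλ/2)=0.8009723716; c=2·atan2(√a, √(1-a))=2.216730587; dist=6371·c=14122.791 ≈ 14122.8 km; running total=14122.8 km
Leg 1 bearing: y=sinΔλ·cosφ2=0.61677755, x=cosφ1·sinφ2-sinφ1·cosφ2·cosΔλ=0.50719619; θ=atan2(y, x)=50.5684° ≈ 50.6°
Leg 2: φ1=0.2565512, φ2=0.8599551, Δφ=0.6034040, Δλ=-1.8437850 rad; a=sin²(Δφ/2)+cosφ1·cosφ2·sin²(Δλ/2)=0.4889317907; c=2·atan2(√a, √(1-a))=1.548658100; dist=6371·c=9866.501 ≈ 9866.5 km; running total=23989.3 km
Leg 2 bearing: y=sinΔλ·cosφ2=-0.62831007, x=cosφ1·sinφ2-sinφ1·cosφ2·cosΔλ=0.77764802; θ=atan2(y, x)=-38.9369° <0 so +360° → 321.0631° ≈ 321.1°
Leg 3: φ1=0.8599551, φ2=0.8524206, Δφ=-0.0075346, Δλ=2.1903882 rad; a=sin²(Δφ/2)+cosφ1·cosφ2·sin²(Δλ/2)=0.3394167102; c=2·atan2(√a, √(1-a))=1.243835257; dist=6371·c=7924.474 ≈ 7924.5 km; running total=31913.8 km
Leg 3 bearing: y=sinΔλ·cosφ2=0.53582047, x=cosφ1·sinφ2-sinφ1·cosφ2·cosΔλ=0.78086392; θ=atan2(y, x)=34.4575° ≈ 34.5°
Leg 4: φ1=0.8524206, φ2=-0.5926807, Δφ=-1.4451012, Δλ=0.2801219 rad; a=sin²(Δφ/2)+cosφ1·cosφ2·sin²(Δλ/2)=0.4479571176; c=2·atan2(√a, √(1-a))=1.466521698; dist=6371·c=9343.210 ≈ 9343.2 km; running total=41257.0 km
Leg 4 bearing: y=sinΔλ·cosφ2=0.22931930, x=cosφ1·sinφ2-sinφ1·cosφ2·cosΔλ=-0.96777002; θ=atan2(y, x)=166.6693° ≈ 166.7°
Leg 5: φ1=-0.5926807, φ2=0.4995202, Δφ=1.0922009, Δλ=1.0249376 rad; a=sin²(Δφ/2)+cosφ1·cosφ2·sin²(Δλ/2)=0.4447857824; c=2·atan2(√a, √(1-a))=1.460142215; dist=6371·c=9302.566 ≈ 9302.6 km; running total=50559.6 km
Leg 5 bearing: y=sinΔλ·cosφ2=0.75025036, x=cosφ1·sinφ2-sinφ1·cosφ2·cosΔλ=0.65186652; θ=atan2(y, x)=49.0138° ≈ 49.0°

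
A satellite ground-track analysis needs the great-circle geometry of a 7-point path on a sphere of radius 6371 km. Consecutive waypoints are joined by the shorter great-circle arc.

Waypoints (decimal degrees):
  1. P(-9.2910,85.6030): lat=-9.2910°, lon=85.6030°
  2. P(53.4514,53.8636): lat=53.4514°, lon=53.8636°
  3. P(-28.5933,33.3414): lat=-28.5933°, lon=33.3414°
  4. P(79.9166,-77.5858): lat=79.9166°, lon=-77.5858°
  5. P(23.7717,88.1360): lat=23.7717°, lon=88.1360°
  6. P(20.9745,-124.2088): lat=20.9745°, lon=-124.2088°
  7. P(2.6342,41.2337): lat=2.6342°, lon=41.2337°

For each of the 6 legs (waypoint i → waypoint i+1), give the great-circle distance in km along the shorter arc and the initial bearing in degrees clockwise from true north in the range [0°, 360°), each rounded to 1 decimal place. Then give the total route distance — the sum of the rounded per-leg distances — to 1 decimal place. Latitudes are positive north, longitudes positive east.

Leg 1: dist=7592.2 km, bearing=340.3°
Leg 2: dist=9336.0 km, bearing=198.0°
Leg 3: dist=13537.2 km, bearing=348.9°
Leg 4: dist=8453.0 km, bearing=13.4°
Leg 5: dist=13931.1 km, bearing=37.7°
Leg 6: dist=16948.2 km, bearing=32.8°
Total: 69797.7 km

Leg 1: φ1=-0.1621585, φ2=0.9329029, Δφ=1.0950615, Δλ=-0.5539570 rad; a=sin²(Δφ/2)+cosφ1·cosφ2·sin²(Δλ/2)=0.3149488848; c=2·atan2(√a, √(1-a))=1.191677264; dist=6371·c=7592.176 ≈ 7592.2 km; running total=7592.2 km
Leg 1 bearing: y=sinΔλ·cosφ2=-0.31326903, x=cosφ1·sinφ2-sinφ1·cosφ2·cosΔλ=0.87457810; θ=atan2(y, x)=-19.7072° <0 so +360° → 340.2928° ≈ 340.3°
Leg 2: φ1=0.9329029, φ2=-0.4990472, Δφ=-1.4319501, Δλ=-0.3581800 rad; a=sin²(Δφ/2)+cosφ1·cosφ2·sin²(Δλ/2)=0.4473915478; c=2·atan2(√a, √(1-a))=1.465384313; dist=6371·c=9335.963 ≈ 9336.0 km; running total=16928.2 km
Leg 2 bearing: y=sinΔλ·cosφ2=-0.30781436, x=cosφ1·sinφ2-sinφ1·cosφ2·cosΔλ=-0.94561077; θ=atan2(y, x)=-161.9689° <0 so +360° → 198.0311° ≈ 198.0°
Leg 3: φ1=-0.4990472, φ2=1.3948078, Δφ=1.8938550, Δλ=-1.9360449 rad; a=sin²(Δφ/2)+cosφ1·cosφ2·sin²(Δλ/2)=0.7630528958; c=2·atan2(√a, √(1-a))=2.124811208; dist=6371·c=13537.172 ≈ 13537.2 km; running total=30465.4 km
Leg 3 bearing: y=sinΔλ·cosφ2=-0.16353224, x=cosφ1·sinφ2-sinφ1·cosφ2·cosΔλ=0.83454772; θ=atan2(y, x)=-11.0868° <0 so +360° → 348.9132° ≈ 348.9°
Leg 4: φ1=1.3948078, φ2=0.4148944, Δφ=-0.9799134, Δλ=2.8923911 rad; a=sin²(Δφ/2)+cosφ1·cosφ2·sin²(Δλ/2)=0.3792053857; c=2·atan2(√a, √(1-a))=1.326793068; dist=6371·c=8452.999 ≈ 8453.0 km; running total=38918.4 km
Leg 4 bearing: y=sinΔλ·cosφ2=0.22570591, x=cosφ1·sinφ2-sinφ1·cosφ2·cosΔλ=0.94376453; θ=atan2(y, x)=13.4499° ≈ 13.4°
Leg 5: φ1=0.4148944, φ2=0.3660741, Δφ=-0.0488203, Δλ=-3.7061159 rad; a=sin²(Δφ/2)+cosφ1·cosφ2·sin²(Δλ/2)=0.7888239554; c=2·atan2(√a, √(1-a))=2.186640618; dist=6371·c=13931.087 ≈ 13931.1 km; running total=52849.5 km
Leg 5 bearing: y=sinΔλ·cosφ2=0.49956304, x=cosφ1·sinφ2-sinφ1·cosφ2·cosΔλ=0.64556925; θ=atan2(y, x)=37.7339° ≈ 37.7°
Leg 6: φ1=0.3660741, φ2=0.0459755, Δφ=-0.3200986, Δλ=2.8875163 rad; a=sin²(Δφ/2)+cosφ1·cosφ2·sin²(Δλ/2)=0.9431783548; c=2·atan2(√a, √(1-a))=2.660212408; dist=6371·c=16948.213 ≈ 16948.2 km; running total=69797.7 km
Leg 6 bearing: y=sinΔλ·cosφ2=0.25108588, x=cosφ1·sinφ2-sinφ1·cosφ2·cosΔλ=0.38900857; θ=atan2(y, x)=32.8403° ≈ 32.8°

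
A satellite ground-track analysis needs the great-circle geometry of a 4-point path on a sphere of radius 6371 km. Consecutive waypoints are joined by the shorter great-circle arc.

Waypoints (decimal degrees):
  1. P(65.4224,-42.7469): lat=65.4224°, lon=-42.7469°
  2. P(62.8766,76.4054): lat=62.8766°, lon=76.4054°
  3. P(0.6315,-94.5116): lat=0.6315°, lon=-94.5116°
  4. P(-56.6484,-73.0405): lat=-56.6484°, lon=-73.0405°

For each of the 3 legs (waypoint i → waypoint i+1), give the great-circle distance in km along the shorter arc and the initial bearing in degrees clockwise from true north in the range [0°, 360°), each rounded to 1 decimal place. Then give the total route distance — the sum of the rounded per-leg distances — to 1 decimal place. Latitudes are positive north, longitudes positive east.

Leg 1: φ1=1.1418363, φ2=1.0974037, Δφ=-0.0444326, Δλ=2.0795999 rad; a=sin²(Δφ/2)+cosφ1·cosφ2·sin²(Δλ/2)=0.1414914026; c=2·atan2(√a, √(1-a))=0.771282631; dist=6371·c=4913.842 ≈ 4913.8 km; running total=4913.8 km
Leg 1 bearing: y=sinΔλ·cosφ2=0.39815757, x=cosφ1·sinφ2-sinφ1·cosφ2·cosΔλ=0.57215111; θ=atan2(y, x)=34.8339° ≈ 34.8°
Leg 2: φ1=1.0974037, φ2=0.0110218, Δφ=-1.0863819, Δλ=-2.9830644 rad; a=sin²(Δφ/2)+cosφ1·cosφ2·sin²(Δλ/2)=0.7201774301; c=2·atan2(√a, √(1-a))=2.026790207; dist=6371·c=12912.680 ≈ 12912.7 km; running total=17826.5 km
Leg 2 bearing: y=sinΔλ·cosφ2=-0.15785550, x=cosφ1·sinφ2-sinφ1·cosφ2·cosΔλ=0.88383779; θ=atan2(y, x)=-10.1264° <0 so +360° → 349.8736° ≈ 349.9°
Leg 3: φ1=0.0110218, φ2=-0.9887011, Δφ=-0.9997229, Δλ=0.3747414 rad; a=sin²(Δφ/2)+cosφ1·cosφ2·sin²(Δλ/2)=0.2488076596; c=2·atan2(√a, √(1-a))=1.044441763; dist=6371·c=6654.138 ≈ 6654.1 km; running total=24480.6 km
Leg 3 bearing: y=sinΔλ·cosφ2=0.20123529, x=cosφ1·sinφ2-sinφ1·cosφ2·cosΔλ=-0.84090070; θ=atan2(y, x)=166.5417° ≈ 166.5°

Leg 1: dist=4913.8 km, bearing=34.8°
Leg 2: dist=12912.7 km, bearing=349.9°
Leg 3: dist=6654.1 km, bearing=166.5°
Total: 24480.6 km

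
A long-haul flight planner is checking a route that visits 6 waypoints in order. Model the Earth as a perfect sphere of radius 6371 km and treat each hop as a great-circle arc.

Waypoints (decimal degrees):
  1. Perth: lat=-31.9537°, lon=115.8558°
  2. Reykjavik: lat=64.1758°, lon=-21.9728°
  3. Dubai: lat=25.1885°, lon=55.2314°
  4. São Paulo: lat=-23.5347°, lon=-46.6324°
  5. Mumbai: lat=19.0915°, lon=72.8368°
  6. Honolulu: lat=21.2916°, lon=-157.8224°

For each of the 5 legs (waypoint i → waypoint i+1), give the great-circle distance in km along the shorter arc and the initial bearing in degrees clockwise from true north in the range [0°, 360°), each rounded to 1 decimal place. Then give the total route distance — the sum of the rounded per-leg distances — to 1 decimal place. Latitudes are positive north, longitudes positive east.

Leg 1: dist=15413.5 km, bearing=333.7°
Leg 2: dist=6887.4 km, bearing=89.7°
Leg 3: dist=12221.2 km, bearing=252.6°
Leg 4: dist=13770.0 km, bearing=82.1°
Leg 5: dist=12906.0 km, bearing=53.3°
Total: 61198.1 km

Leg 1: φ1=-0.5576973, φ2=1.1200790, Δφ=1.6777763, Δλ=-2.4055629 rad; a=sin²(Δφ/2)+cosφ1·cosφ2·sin²(Δλ/2)=0.8751556698; c=2·atan2(√a, √(1-a))=2.419329233; dist=6371·c=15413.547 ≈ 15413.5 km; running total=15413.5 km
Leg 1 bearing: y=sinΔλ·cosφ2=-0.29244798, x=cosφ1·sinφ2-sinφ1·cosφ2·cosΔλ=0.59288032; θ=atan2(y, x)=-26.2556° <0 so +360° → 333.7444° ≈ 333.7°
Leg 2: φ1=1.1200790, φ2=0.4396223, Δφ=-0.6804568, Δλ=1.3474675 rad; a=sin²(Δφ/2)+cosφ1·cosφ2·sin²(Δλ/2)=0.2648003218; c=2·atan2(√a, √(1-a))=1.081053051; dist=6371·c=6887.389 ≈ 6887.4 km; running total=22300.9 km
Leg 2 bearing: y=sinΔλ·cosφ2=0.88243953, x=cosφ1·sinφ2-sinφ1·cosφ2·cosΔλ=0.00499255; θ=atan2(y, x)=89.6758° ≈ 89.7°
Leg 3: φ1=0.4396223, φ2=-0.4107580, Δφ=-0.8503803, Δλ=-1.7778587 rad; a=sin²(Δφ/2)+cosφ1·cosφ2·sin²(Δλ/2)=0.6702527037; c=2·atan2(√a, √(1-a))=1.918250701; dist=6371·c=12221.175 ≈ 12221.2 km; running total=34522.1 km
Leg 3 bearing: y=sinΔλ·cosφ2=-0.89723432, x=cosφ1·sinφ2-sinφ1·cosφ2·cosΔλ=-0.28111678; θ=atan2(y, x)=-107.3965° <0 so +360° → 252.6035° ≈ 252.6°
Leg 4: φ1=-0.4107580, φ2=0.3332095, Δφ=0.7439675, Δλ=2.0851309 rad; a=sin²(Δφ/2)+cosφ1·cosφ2·sin²(Δλ/2)=0.7784147579; c=2·atan2(√a, √(1-a))=2.161360244; dist=6371·c=13770.026 ≈ 13770.0 km; running total=48292.1 km
Leg 4 bearing: y=sinΔλ·cosφ2=0.82273394, x=cosφ1·sinφ2-sinφ1·cosφ2·cosΔλ=0.11423553; θ=atan2(y, x)=82.0951° ≈ 82.1°
Leg 5: φ1=0.3332095, φ2=0.3716085, Δφ=0.0383990, Δλ=-4.0257625 rad; a=sin²(Δφ/2)+cosφ1·cosφ2·sin²(Δλ/2)=0.7197038844; c=2·atan2(√a, √(1-a))=2.025735605; dist=6371·c=12905.962 ≈ 12906.0 km; running total=61198.1 km
Leg 5 bearing: y=sinΔλ·cosφ2=0.72060091, x=cosφ1·sinφ2-sinφ1·cosφ2·cosΔλ=0.53633491; θ=atan2(y, x)=53.3401° ≈ 53.3°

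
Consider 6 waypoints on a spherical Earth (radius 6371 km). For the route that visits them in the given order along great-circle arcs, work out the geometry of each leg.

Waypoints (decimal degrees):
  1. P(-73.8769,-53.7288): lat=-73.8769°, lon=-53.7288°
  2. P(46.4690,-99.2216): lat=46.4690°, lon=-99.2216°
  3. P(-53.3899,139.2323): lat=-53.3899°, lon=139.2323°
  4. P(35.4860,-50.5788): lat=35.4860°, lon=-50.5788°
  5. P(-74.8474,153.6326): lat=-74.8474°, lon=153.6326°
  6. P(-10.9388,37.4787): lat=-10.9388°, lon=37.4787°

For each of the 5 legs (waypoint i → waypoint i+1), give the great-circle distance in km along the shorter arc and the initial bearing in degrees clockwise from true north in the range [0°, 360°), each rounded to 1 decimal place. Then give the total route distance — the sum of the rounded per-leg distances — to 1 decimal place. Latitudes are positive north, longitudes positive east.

Leg 1: dist=13812.9 km, bearing=323.6°
Leg 2: dist=15882.2 km, bearing=237.3°
Leg 3: dist=17882.0 km, bearing=155.0°
Leg 4: dist=15453.5 km, bearing=189.4°
Leg 5: dist=9561.0 km, bearing=242.1°
Total: 72591.6 km

Leg 1: φ1=-1.2893951, φ2=0.8110371, Δφ=2.1004322, Δλ=-0.7939991 rad; a=sin²(Δφ/2)+cosφ1·cosφ2·sin²(Δλ/2)=0.7812039991; c=2·atan2(√a, √(1-a))=2.168091473; dist=6371·c=13812.911 ≈ 13812.9 km; running total=13812.9 km
Leg 1 bearing: y=sinΔλ·cosφ2=-0.49118840, x=cosφ1·sinφ2-sinφ1·cosφ2·cosΔλ=0.66515502; θ=atan2(y, x)=-36.4443° <0 so +360° → 323.5557° ≈ 323.6°
Leg 2: φ1=0.8110371, φ2=-0.9318295, Δφ=-1.7428666, Δλ=4.1618057 rad; a=sin²(Δφ/2)+cosφ1·cosφ2·sin²(Δλ/2)=0.8984317956; c=2·atan2(√a, √(1-a))=2.492882264; dist=6371·c=15882.153 ≈ 15882.2 km; running total=29695.1 km
Leg 2 bearing: y=sinΔλ·cosφ2=-0.50823506, x=cosφ1·sinφ2-sinφ1·cosφ2·cosΔλ=-0.32665815; θ=atan2(y, x)=-122.7301° <0 so +360° → 237.2699° ≈ 237.3°
Leg 3: φ1=-0.9318295, φ2=0.6193475, Δφ=1.5511771, Δλ=-3.3128287 rad; a=sin²(Δφ/2)+cosφ1·cosφ2·sin²(Δλ/2)=0.9722357984; c=2·atan2(√a, √(1-a))=2.806779118; dist=6371·c=17881.990 ≈ 17882.0 km; running total=47577.1 km
Leg 3 bearing: y=sinΔλ·cosφ2=0.13874978, x=cosφ1·sinφ2-sinφ1·cosφ2·cosΔλ=-0.29786222; θ=atan2(y, x)=155.0230° ≈ 155.0°
Leg 4: φ1=0.6193475, φ2=-1.3063336, Δφ=-1.9256811, Δλ=3.5641613 rad; a=sin²(Δφ/2)+cosφ1·cosφ2·sin²(Δλ/2)=0.8772196770; c=2·atan2(√a, √(1-a))=2.425595865; dist=6371·c=15453.471 ≈ 15453.5 km; running total=63030.6 km
Leg 4 bearing: y=sinΔλ·cosφ2=-0.10719752, x=cosφ1·sinφ2-sinφ1·cosφ2·cosΔλ=-0.64755691; θ=atan2(y, x)=-170.6004° <0 so +360° → 189.3996° ≈ 189.4°
Leg 5: φ1=-1.3063336, φ2=-0.1909181, Δφ=1.1154155, Δλ=-2.0272680 rad; a=sin²(Δφ/2)+cosφ1·cosφ2·sin²(Δλ/2)=0.4649801882; c=2·atan2(√a, √(1-a))=1.500699313; dist=6371·c=9560.955 ≈ 9561.0 km; running total=72591.6 km
Leg 5 bearing: y=sinΔλ·cosφ2=-0.88130407, x=cosφ1·sinφ2-sinφ1·cosφ2·cosΔλ=-0.46733028; θ=atan2(y, x)=-117.9357° <0 so +360° → 242.0643° ≈ 242.1°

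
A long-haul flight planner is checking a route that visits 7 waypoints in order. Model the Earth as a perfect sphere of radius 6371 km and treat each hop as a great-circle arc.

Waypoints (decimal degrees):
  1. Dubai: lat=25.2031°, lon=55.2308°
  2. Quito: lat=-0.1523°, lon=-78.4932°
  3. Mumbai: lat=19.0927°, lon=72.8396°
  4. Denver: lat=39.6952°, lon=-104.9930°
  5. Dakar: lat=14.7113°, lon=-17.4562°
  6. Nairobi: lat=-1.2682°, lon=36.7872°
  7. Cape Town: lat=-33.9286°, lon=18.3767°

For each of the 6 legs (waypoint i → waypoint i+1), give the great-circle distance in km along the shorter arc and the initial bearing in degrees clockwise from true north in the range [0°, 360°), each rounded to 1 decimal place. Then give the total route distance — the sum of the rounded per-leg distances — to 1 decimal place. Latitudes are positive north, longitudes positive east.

Leg 1: dist=14321.2 km, bearing=292.0°
Leg 2: dist=16245.7 km, bearing=54.4°
Leg 3: dist=13474.3 km, bearing=358.1°
Leg 4: dist=8762.5 km, bearing=80.1°
Leg 5: dist=6225.1 km, bearing=101.8°
Leg 6: dist=4105.8 km, bearing=205.9°
Total: 63134.6 km

Leg 1: φ1=0.4398771, φ2=-0.0026581, Δφ=-0.4425352, Δλ=-2.3339241 rad; a=sin²(Δφ/2)+cosφ1·cosφ2·sin²(Δλ/2)=0.8132584150; c=2·atan2(√a, √(1-a))=2.247872472; dist=6371·c=14321.196 ≈ 14321.2 km; running total=14321.2 km
Leg 1 bearing: y=sinΔλ·cosφ2=-0.72267513, x=cosφ1·sinφ2-sinφ1·cosφ2·cosΔλ=0.29192005; θ=atan2(y, x)=-68.0041° <0 so +360° → 291.9959° ≈ 292.0°
Leg 2: φ1=-0.0026581, φ2=0.3332305, Δφ=0.3358886, Δλ=2.6412556 rad; a=sin²(Δφ/2)+cosφ1·cosφ2·sin²(Δλ/2)=0.9150105343; c=2·atan2(√a, √(1-a))=2.549941786; dist=6371·c=16245.679 ≈ 16245.7 km; running total=30566.9 km
Leg 2 bearing: y=sinΔλ·cosφ2=0.45333210, x=cosφ1·sinφ2-sinφ1·cosφ2·cosΔλ=0.32489234; θ=atan2(y, x)=54.3717° ≈ 54.4°
Leg 3: φ1=0.3332305, φ2=0.6928119, Δφ=0.3595815, Δλ=-3.1037644 rad; a=sin²(Δφ/2)+cosφ1·cosφ2·sin²(Δλ/2)=0.7588437247; c=2·atan2(√a, √(1-a))=2.114942124; dist=6371·c=13474.296 ≈ 13474.3 km; running total=44041.2 km
Leg 3 bearing: y=sinΔλ·cosφ2=-0.02910013, x=cosφ1·sinφ2-sinφ1·cosφ2·cosΔλ=0.85507478; θ=atan2(y, x)=-1.9492° <0 so +360° → 358.0508° ≈ 358.1°
Leg 4: φ1=0.6928119, φ2=0.2567606, Δφ=-0.4360513, Δλ=1.5278054 rad; a=sin²(Δφ/2)+cosφ1·cosφ2·sin²(Δλ/2)=0.4029084340; c=2·atan2(√a, √(1-a))=1.375371664; dist=6371·c=8762.493 ≈ 8762.5 km; running total=52803.7 km
Leg 4 bearing: y=sinΔλ·cosφ2=0.96632401, x=cosφ1·sinφ2-sinφ1·cosφ2·cosΔλ=0.16885148; θ=atan2(y, x)=80.0884° ≈ 80.1°
Leg 5: φ1=0.2567606, φ2=-0.0221343, Δφ=-0.2788949, Δλ=0.9467259 rad; a=sin²(Δφ/2)+cosφ1·cosφ2·sin²(Δλ/2)=0.2202859624; c=2·atan2(√a, √(1-a))=0.977100686; dist=6371·c=6225.108 ≈ 6225.1 km; running total=59028.8 km
Leg 5 bearing: y=sinΔλ·cosφ2=0.81130789, x=cosφ1·sinφ2-sinφ1·cosφ2·cosΔλ=-0.16976374; θ=atan2(y, x)=101.8185° ≈ 101.8°
Leg 6: φ1=-0.0221343, φ2=-0.5921658, Δφ=-0.5700315, Δλ=-0.3213238 rad; a=sin²(Δφ/2)+cosφ1·cosφ2·sin²(Δλ/2)=0.1002864695; c=2·atan2(√a, √(1-a))=0.644455400; dist=6371·c=4105.825 ≈ 4105.8 km; running total=63134.6 km
Leg 6 bearing: y=sinΔλ·cosφ2=-0.26204895, x=cosφ1·sinφ2-sinφ1·cosφ2·cosΔλ=-0.54059849; θ=atan2(y, x)=-154.1387° <0 so +360° → 205.8613° ≈ 205.9°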